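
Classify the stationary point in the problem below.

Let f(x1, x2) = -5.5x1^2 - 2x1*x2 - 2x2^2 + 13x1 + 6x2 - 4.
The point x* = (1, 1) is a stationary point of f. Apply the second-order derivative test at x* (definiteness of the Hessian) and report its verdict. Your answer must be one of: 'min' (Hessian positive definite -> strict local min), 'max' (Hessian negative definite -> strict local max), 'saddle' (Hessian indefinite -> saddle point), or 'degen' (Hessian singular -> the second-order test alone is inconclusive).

Compute the Hessian H = grad^2 f:
  H = [[-11, -2], [-2, -4]]
Verify stationarity: grad f(x*) = H x* + g = (0, 0).
Eigenvalues of H: -11.5311, -3.4689.
Both eigenvalues < 0, so H is negative definite -> x* is a strict local max.

max


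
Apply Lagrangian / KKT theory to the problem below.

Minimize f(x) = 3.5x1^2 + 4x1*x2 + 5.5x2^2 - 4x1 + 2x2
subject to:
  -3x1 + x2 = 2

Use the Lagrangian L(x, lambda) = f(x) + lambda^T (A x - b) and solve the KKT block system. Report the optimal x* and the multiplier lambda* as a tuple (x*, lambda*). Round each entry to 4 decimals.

Form the Lagrangian:
  L(x, lambda) = (1/2) x^T Q x + c^T x + lambda^T (A x - b)
Stationarity (grad_x L = 0): Q x + c + A^T lambda = 0.
Primal feasibility: A x = b.

This gives the KKT block system:
  [ Q   A^T ] [ x     ]   [-c ]
  [ A    0  ] [ lambda ] = [ b ]

Solving the linear system:
  x*      = (-0.5846, 0.2462)
  lambda* = (-2.3692)
  f(x*)   = 3.7846

x* = (-0.5846, 0.2462), lambda* = (-2.3692)


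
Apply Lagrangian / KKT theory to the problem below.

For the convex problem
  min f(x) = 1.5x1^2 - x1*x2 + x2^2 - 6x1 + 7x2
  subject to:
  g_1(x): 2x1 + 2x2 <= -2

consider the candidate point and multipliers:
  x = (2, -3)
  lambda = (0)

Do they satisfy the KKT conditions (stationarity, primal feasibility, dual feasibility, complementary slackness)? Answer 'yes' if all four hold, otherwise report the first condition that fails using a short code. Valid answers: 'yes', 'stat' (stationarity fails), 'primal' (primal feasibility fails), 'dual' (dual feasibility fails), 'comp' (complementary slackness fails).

Gradient of f: grad f(x) = Q x + c = (3, -1)
Constraint values g_i(x) = a_i^T x - b_i:
  g_1((2, -3)) = 0
Stationarity residual: grad f(x) + sum_i lambda_i a_i = (3, -1)
  -> stationarity FAILS
Primal feasibility (all g_i <= 0): OK
Dual feasibility (all lambda_i >= 0): OK
Complementary slackness (lambda_i * g_i(x) = 0 for all i): OK

Verdict: the first failing condition is stationarity -> stat.

stat


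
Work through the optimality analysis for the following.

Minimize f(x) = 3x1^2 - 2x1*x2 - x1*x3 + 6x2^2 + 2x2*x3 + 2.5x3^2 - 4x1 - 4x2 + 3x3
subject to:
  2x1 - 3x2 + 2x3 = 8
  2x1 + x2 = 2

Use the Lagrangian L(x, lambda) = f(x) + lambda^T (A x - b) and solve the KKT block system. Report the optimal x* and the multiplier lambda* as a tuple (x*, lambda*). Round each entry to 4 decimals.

Form the Lagrangian:
  L(x, lambda) = (1/2) x^T Q x + c^T x + lambda^T (A x - b)
Stationarity (grad_x L = 0): Q x + c + A^T lambda = 0.
Primal feasibility: A x = b.

This gives the KKT block system:
  [ Q   A^T ] [ x     ]   [-c ]
  [ A    0  ] [ lambda ] = [ b ]

Solving the linear system:
  x*      = (1.3791, -0.7582, 1.4835)
  lambda* = (-3.761, 1.6071)
  f(x*)   = 14.4203

x* = (1.3791, -0.7582, 1.4835), lambda* = (-3.761, 1.6071)


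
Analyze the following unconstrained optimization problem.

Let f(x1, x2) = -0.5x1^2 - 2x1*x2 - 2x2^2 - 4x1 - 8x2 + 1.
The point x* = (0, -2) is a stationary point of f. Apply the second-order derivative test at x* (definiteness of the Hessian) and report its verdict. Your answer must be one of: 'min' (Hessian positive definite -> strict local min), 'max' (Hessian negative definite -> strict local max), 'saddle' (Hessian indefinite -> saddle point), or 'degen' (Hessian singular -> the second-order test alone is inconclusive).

Compute the Hessian H = grad^2 f:
  H = [[-1, -2], [-2, -4]]
Verify stationarity: grad f(x*) = H x* + g = (0, 0).
Eigenvalues of H: -5, 0.
H has a zero eigenvalue (singular; negative semidefinite but not definite), so H is neither positive definite, negative definite, nor indefinite. The second-order test alone is inconclusive -> degen.
(Indeed, f is constant along the null direction of H through x*, so x* is not a strict local extremum.)

degen


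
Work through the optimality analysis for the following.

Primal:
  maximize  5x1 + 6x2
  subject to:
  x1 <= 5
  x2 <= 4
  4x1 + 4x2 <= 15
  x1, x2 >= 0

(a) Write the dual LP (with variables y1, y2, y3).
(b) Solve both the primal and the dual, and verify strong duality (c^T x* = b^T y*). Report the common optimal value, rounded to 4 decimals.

The standard primal-dual pair for 'max c^T x s.t. A x <= b, x >= 0' is:
  Dual:  min b^T y  s.t.  A^T y >= c,  y >= 0.

So the dual LP is:
  minimize  5y1 + 4y2 + 15y3
  subject to:
    y1 + 4y3 >= 5
    y2 + 4y3 >= 6
    y1, y2, y3 >= 0

Solving the primal: x* = (0, 3.75).
  primal value c^T x* = 22.5.
Solving the dual: y* = (0, 0, 1.5).
  dual value b^T y* = 22.5.
Strong duality: c^T x* = b^T y*. Confirmed.

22.5


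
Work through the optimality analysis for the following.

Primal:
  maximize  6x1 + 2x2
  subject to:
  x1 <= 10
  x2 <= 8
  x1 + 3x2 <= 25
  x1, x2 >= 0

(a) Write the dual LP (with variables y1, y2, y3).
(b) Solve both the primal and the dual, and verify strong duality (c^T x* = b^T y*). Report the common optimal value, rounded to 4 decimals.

The standard primal-dual pair for 'max c^T x s.t. A x <= b, x >= 0' is:
  Dual:  min b^T y  s.t.  A^T y >= c,  y >= 0.

So the dual LP is:
  minimize  10y1 + 8y2 + 25y3
  subject to:
    y1 + y3 >= 6
    y2 + 3y3 >= 2
    y1, y2, y3 >= 0

Solving the primal: x* = (10, 5).
  primal value c^T x* = 70.
Solving the dual: y* = (5.3333, 0, 0.6667).
  dual value b^T y* = 70.
Strong duality: c^T x* = b^T y*. Confirmed.

70


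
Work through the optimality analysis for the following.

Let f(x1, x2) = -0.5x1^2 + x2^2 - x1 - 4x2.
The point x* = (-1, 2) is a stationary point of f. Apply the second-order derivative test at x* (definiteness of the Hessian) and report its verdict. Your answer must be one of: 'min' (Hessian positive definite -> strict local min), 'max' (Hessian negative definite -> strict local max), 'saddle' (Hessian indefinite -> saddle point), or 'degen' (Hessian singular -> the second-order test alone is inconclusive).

Compute the Hessian H = grad^2 f:
  H = [[-1, 0], [0, 2]]
Verify stationarity: grad f(x*) = H x* + g = (0, 0).
Eigenvalues of H: -1, 2.
Eigenvalues have mixed signs, so H is indefinite -> x* is a saddle point.

saddle


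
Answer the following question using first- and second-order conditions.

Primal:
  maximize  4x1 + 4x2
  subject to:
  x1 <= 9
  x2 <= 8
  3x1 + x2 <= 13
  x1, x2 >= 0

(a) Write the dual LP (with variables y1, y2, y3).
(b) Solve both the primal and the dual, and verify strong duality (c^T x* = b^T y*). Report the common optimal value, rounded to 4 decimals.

The standard primal-dual pair for 'max c^T x s.t. A x <= b, x >= 0' is:
  Dual:  min b^T y  s.t.  A^T y >= c,  y >= 0.

So the dual LP is:
  minimize  9y1 + 8y2 + 13y3
  subject to:
    y1 + 3y3 >= 4
    y2 + y3 >= 4
    y1, y2, y3 >= 0

Solving the primal: x* = (1.6667, 8).
  primal value c^T x* = 38.6667.
Solving the dual: y* = (0, 2.6667, 1.3333).
  dual value b^T y* = 38.6667.
Strong duality: c^T x* = b^T y*. Confirmed.

38.6667


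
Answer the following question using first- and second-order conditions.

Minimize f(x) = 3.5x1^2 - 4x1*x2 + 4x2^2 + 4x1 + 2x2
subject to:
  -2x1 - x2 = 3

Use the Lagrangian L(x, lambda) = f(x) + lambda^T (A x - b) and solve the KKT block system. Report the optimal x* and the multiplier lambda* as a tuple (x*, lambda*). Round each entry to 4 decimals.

Form the Lagrangian:
  L(x, lambda) = (1/2) x^T Q x + c^T x + lambda^T (A x - b)
Stationarity (grad_x L = 0): Q x + c + A^T lambda = 0.
Primal feasibility: A x = b.

This gives the KKT block system:
  [ Q   A^T ] [ x     ]   [-c ]
  [ A    0  ] [ lambda ] = [ b ]

Solving the linear system:
  x*      = (-1.0909, -0.8182)
  lambda* = (-0.1818)
  f(x*)   = -2.7273

x* = (-1.0909, -0.8182), lambda* = (-0.1818)


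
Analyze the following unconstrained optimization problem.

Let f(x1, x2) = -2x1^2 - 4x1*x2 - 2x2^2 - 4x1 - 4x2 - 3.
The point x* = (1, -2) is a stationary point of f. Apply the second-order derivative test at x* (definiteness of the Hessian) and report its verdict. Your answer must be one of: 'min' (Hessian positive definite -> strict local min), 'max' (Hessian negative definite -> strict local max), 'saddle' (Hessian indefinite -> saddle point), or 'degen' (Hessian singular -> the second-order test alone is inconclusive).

Compute the Hessian H = grad^2 f:
  H = [[-4, -4], [-4, -4]]
Verify stationarity: grad f(x*) = H x* + g = (0, 0).
Eigenvalues of H: -8, 0.
H has a zero eigenvalue (singular; negative semidefinite but not definite), so H is neither positive definite, negative definite, nor indefinite. The second-order test alone is inconclusive -> degen.
(Indeed, f is constant along the null direction of H through x*, so x* is not a strict local extremum.)

degen


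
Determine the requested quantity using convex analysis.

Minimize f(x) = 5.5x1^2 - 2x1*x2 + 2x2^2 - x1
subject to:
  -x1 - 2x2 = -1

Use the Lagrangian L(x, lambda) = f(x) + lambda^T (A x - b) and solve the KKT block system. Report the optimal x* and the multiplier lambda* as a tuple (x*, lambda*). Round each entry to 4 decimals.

Form the Lagrangian:
  L(x, lambda) = (1/2) x^T Q x + c^T x + lambda^T (A x - b)
Stationarity (grad_x L = 0): Q x + c + A^T lambda = 0.
Primal feasibility: A x = b.

This gives the KKT block system:
  [ Q   A^T ] [ x     ]   [-c ]
  [ A    0  ] [ lambda ] = [ b ]

Solving the linear system:
  x*      = (0.2143, 0.3929)
  lambda* = (0.5714)
  f(x*)   = 0.1786

x* = (0.2143, 0.3929), lambda* = (0.5714)


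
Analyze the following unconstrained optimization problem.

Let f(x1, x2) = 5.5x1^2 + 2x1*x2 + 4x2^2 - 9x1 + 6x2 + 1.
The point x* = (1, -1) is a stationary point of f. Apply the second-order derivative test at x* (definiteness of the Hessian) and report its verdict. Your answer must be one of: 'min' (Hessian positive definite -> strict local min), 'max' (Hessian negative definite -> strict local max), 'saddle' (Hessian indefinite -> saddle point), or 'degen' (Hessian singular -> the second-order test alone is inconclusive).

Compute the Hessian H = grad^2 f:
  H = [[11, 2], [2, 8]]
Verify stationarity: grad f(x*) = H x* + g = (0, 0).
Eigenvalues of H: 7, 12.
Both eigenvalues > 0, so H is positive definite -> x* is a strict local min.

min


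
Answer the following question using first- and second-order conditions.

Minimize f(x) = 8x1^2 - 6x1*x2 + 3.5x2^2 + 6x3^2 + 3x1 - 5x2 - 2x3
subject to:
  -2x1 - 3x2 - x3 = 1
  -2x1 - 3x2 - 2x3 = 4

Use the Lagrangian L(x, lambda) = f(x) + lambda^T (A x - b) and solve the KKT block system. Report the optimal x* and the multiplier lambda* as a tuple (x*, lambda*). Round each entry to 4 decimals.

Form the Lagrangian:
  L(x, lambda) = (1/2) x^T Q x + c^T x + lambda^T (A x - b)
Stationarity (grad_x L = 0): Q x + c + A^T lambda = 0.
Primal feasibility: A x = b.

This gives the KKT block system:
  [ Q   A^T ] [ x     ]   [-c ]
  [ A    0  ] [ lambda ] = [ b ]

Solving the linear system:
  x*      = (0.0287, 0.6475, -3)
  lambda* = (37.5738, -37.7869)
  f(x*)   = 58.2111

x* = (0.0287, 0.6475, -3), lambda* = (37.5738, -37.7869)


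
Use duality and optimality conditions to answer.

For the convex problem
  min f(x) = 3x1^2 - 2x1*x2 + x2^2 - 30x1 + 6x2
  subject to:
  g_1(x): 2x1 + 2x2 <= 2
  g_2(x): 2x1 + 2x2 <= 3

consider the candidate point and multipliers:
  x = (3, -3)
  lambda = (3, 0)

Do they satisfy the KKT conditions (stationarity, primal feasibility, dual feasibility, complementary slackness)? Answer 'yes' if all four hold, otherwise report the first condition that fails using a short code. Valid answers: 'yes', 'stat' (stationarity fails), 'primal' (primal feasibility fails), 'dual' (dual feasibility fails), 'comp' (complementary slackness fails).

Gradient of f: grad f(x) = Q x + c = (-6, -6)
Constraint values g_i(x) = a_i^T x - b_i:
  g_1((3, -3)) = -2
  g_2((3, -3)) = -3
Stationarity residual: grad f(x) + sum_i lambda_i a_i = (0, 0)
  -> stationarity OK
Primal feasibility (all g_i <= 0): OK
Dual feasibility (all lambda_i >= 0): OK
Complementary slackness (lambda_i * g_i(x) = 0 for all i): FAILS

Verdict: the first failing condition is complementary_slackness -> comp.

comp


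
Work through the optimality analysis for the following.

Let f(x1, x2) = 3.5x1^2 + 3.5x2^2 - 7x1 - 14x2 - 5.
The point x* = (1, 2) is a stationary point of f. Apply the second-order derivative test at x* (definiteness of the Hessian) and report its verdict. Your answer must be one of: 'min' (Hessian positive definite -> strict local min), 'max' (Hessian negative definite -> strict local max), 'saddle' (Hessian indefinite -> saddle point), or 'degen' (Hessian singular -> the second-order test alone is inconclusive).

Compute the Hessian H = grad^2 f:
  H = [[7, 0], [0, 7]]
Verify stationarity: grad f(x*) = H x* + g = (0, 0).
Eigenvalues of H: 7, 7.
Both eigenvalues > 0, so H is positive definite -> x* is a strict local min.

min


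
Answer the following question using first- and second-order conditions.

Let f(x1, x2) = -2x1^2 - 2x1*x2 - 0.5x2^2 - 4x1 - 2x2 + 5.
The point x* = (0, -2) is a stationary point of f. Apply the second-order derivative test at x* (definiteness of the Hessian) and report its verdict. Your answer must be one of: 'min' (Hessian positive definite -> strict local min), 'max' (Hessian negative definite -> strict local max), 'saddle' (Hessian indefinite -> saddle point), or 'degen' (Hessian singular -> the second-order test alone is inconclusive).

Compute the Hessian H = grad^2 f:
  H = [[-4, -2], [-2, -1]]
Verify stationarity: grad f(x*) = H x* + g = (0, 0).
Eigenvalues of H: -5, 0.
H has a zero eigenvalue (singular; negative semidefinite but not definite), so H is neither positive definite, negative definite, nor indefinite. The second-order test alone is inconclusive -> degen.
(Indeed, f is constant along the null direction of H through x*, so x* is not a strict local extremum.)

degen


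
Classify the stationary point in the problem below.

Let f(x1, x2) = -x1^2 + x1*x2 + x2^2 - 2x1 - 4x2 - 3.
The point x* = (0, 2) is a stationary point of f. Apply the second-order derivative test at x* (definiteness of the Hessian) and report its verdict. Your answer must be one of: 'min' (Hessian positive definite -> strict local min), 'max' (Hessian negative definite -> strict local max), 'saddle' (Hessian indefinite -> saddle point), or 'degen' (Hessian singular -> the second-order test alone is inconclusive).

Compute the Hessian H = grad^2 f:
  H = [[-2, 1], [1, 2]]
Verify stationarity: grad f(x*) = H x* + g = (0, 0).
Eigenvalues of H: -2.2361, 2.2361.
Eigenvalues have mixed signs, so H is indefinite -> x* is a saddle point.

saddle


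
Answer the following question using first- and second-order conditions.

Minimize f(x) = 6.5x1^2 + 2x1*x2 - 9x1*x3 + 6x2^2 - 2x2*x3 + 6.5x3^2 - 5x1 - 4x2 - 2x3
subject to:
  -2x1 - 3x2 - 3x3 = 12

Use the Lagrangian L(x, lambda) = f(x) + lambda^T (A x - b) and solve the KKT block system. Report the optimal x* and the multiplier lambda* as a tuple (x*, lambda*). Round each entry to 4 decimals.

Form the Lagrangian:
  L(x, lambda) = (1/2) x^T Q x + c^T x + lambda^T (A x - b)
Stationarity (grad_x L = 0): Q x + c + A^T lambda = 0.
Primal feasibility: A x = b.

This gives the KKT block system:
  [ Q   A^T ] [ x     ]   [-c ]
  [ A    0  ] [ lambda ] = [ b ]

Solving the linear system:
  x*      = (-1.6056, -0.8374, -2.0923)
  lambda* = (-4.3583)
  f(x*)   = 33.9305

x* = (-1.6056, -0.8374, -2.0923), lambda* = (-4.3583)


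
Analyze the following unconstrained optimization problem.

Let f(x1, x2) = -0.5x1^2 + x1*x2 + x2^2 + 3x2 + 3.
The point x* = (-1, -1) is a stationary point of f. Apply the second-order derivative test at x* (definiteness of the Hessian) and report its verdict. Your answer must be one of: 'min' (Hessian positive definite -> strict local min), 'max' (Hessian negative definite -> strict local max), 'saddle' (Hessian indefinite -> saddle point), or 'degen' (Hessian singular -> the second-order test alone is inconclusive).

Compute the Hessian H = grad^2 f:
  H = [[-1, 1], [1, 2]]
Verify stationarity: grad f(x*) = H x* + g = (0, 0).
Eigenvalues of H: -1.3028, 2.3028.
Eigenvalues have mixed signs, so H is indefinite -> x* is a saddle point.

saddle


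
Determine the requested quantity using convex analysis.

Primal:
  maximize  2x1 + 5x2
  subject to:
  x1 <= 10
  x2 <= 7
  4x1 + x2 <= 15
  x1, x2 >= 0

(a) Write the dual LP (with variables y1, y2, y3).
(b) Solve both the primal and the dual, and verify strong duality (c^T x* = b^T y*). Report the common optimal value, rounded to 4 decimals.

The standard primal-dual pair for 'max c^T x s.t. A x <= b, x >= 0' is:
  Dual:  min b^T y  s.t.  A^T y >= c,  y >= 0.

So the dual LP is:
  minimize  10y1 + 7y2 + 15y3
  subject to:
    y1 + 4y3 >= 2
    y2 + y3 >= 5
    y1, y2, y3 >= 0

Solving the primal: x* = (2, 7).
  primal value c^T x* = 39.
Solving the dual: y* = (0, 4.5, 0.5).
  dual value b^T y* = 39.
Strong duality: c^T x* = b^T y*. Confirmed.

39


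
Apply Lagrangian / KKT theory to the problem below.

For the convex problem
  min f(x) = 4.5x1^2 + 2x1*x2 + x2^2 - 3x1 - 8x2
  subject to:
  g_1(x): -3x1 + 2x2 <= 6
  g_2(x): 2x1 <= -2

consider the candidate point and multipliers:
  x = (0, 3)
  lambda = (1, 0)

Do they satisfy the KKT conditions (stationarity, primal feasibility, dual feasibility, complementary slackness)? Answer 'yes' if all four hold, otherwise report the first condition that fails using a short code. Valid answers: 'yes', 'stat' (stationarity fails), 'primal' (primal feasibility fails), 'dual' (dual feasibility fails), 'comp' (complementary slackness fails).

Gradient of f: grad f(x) = Q x + c = (3, -2)
Constraint values g_i(x) = a_i^T x - b_i:
  g_1((0, 3)) = 0
  g_2((0, 3)) = 2
Stationarity residual: grad f(x) + sum_i lambda_i a_i = (0, 0)
  -> stationarity OK
Primal feasibility (all g_i <= 0): FAILS
Dual feasibility (all lambda_i >= 0): OK
Complementary slackness (lambda_i * g_i(x) = 0 for all i): OK

Verdict: the first failing condition is primal_feasibility -> primal.

primal


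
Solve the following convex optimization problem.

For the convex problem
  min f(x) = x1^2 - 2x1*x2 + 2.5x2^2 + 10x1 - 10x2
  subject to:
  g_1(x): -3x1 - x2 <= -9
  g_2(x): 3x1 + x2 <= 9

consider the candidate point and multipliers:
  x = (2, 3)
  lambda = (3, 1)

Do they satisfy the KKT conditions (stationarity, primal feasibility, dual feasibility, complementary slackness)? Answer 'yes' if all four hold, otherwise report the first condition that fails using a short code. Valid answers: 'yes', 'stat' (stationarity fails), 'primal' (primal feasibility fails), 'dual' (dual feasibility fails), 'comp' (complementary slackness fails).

Gradient of f: grad f(x) = Q x + c = (8, 1)
Constraint values g_i(x) = a_i^T x - b_i:
  g_1((2, 3)) = 0
  g_2((2, 3)) = 0
Stationarity residual: grad f(x) + sum_i lambda_i a_i = (2, -1)
  -> stationarity FAILS
Primal feasibility (all g_i <= 0): OK
Dual feasibility (all lambda_i >= 0): OK
Complementary slackness (lambda_i * g_i(x) = 0 for all i): OK

Verdict: the first failing condition is stationarity -> stat.

stat


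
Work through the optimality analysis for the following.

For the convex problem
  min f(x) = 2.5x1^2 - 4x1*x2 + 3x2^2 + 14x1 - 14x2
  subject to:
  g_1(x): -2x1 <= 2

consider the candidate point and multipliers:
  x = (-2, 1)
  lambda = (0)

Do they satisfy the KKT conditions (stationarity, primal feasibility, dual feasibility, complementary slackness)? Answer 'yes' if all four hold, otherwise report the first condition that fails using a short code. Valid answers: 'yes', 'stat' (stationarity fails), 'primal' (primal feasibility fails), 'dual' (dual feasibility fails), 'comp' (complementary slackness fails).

Gradient of f: grad f(x) = Q x + c = (0, 0)
Constraint values g_i(x) = a_i^T x - b_i:
  g_1((-2, 1)) = 2
Stationarity residual: grad f(x) + sum_i lambda_i a_i = (0, 0)
  -> stationarity OK
Primal feasibility (all g_i <= 0): FAILS
Dual feasibility (all lambda_i >= 0): OK
Complementary slackness (lambda_i * g_i(x) = 0 for all i): OK

Verdict: the first failing condition is primal_feasibility -> primal.

primal


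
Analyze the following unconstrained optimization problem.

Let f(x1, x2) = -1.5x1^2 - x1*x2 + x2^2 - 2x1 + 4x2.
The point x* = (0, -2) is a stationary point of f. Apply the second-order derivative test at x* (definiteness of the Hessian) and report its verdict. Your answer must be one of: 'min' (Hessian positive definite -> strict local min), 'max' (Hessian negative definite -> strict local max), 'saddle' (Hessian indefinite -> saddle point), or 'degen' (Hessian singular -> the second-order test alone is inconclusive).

Compute the Hessian H = grad^2 f:
  H = [[-3, -1], [-1, 2]]
Verify stationarity: grad f(x*) = H x* + g = (0, 0).
Eigenvalues of H: -3.1926, 2.1926.
Eigenvalues have mixed signs, so H is indefinite -> x* is a saddle point.

saddle


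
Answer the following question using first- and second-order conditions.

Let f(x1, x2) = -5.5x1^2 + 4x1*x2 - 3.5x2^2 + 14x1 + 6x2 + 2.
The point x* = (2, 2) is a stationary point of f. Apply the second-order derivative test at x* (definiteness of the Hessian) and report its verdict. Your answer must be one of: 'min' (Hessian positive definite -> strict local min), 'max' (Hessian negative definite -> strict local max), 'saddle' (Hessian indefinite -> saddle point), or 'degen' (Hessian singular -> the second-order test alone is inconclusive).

Compute the Hessian H = grad^2 f:
  H = [[-11, 4], [4, -7]]
Verify stationarity: grad f(x*) = H x* + g = (0, 0).
Eigenvalues of H: -13.4721, -4.5279.
Both eigenvalues < 0, so H is negative definite -> x* is a strict local max.

max


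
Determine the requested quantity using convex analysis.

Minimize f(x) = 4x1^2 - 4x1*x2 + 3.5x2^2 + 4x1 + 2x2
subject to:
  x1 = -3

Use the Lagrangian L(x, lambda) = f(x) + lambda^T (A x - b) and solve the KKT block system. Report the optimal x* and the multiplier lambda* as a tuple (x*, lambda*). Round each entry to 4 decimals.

Form the Lagrangian:
  L(x, lambda) = (1/2) x^T Q x + c^T x + lambda^T (A x - b)
Stationarity (grad_x L = 0): Q x + c + A^T lambda = 0.
Primal feasibility: A x = b.

This gives the KKT block system:
  [ Q   A^T ] [ x     ]   [-c ]
  [ A    0  ] [ lambda ] = [ b ]

Solving the linear system:
  x*      = (-3, -2)
  lambda* = (12)
  f(x*)   = 10

x* = (-3, -2), lambda* = (12)


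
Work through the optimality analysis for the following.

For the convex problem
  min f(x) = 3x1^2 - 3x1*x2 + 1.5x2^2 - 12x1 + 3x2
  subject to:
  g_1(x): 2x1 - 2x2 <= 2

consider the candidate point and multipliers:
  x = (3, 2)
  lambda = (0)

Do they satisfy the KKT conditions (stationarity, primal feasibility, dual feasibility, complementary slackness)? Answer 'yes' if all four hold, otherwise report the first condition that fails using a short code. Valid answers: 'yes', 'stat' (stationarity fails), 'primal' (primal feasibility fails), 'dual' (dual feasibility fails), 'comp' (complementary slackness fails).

Gradient of f: grad f(x) = Q x + c = (0, 0)
Constraint values g_i(x) = a_i^T x - b_i:
  g_1((3, 2)) = 0
Stationarity residual: grad f(x) + sum_i lambda_i a_i = (0, 0)
  -> stationarity OK
Primal feasibility (all g_i <= 0): OK
Dual feasibility (all lambda_i >= 0): OK
Complementary slackness (lambda_i * g_i(x) = 0 for all i): OK

Verdict: yes, KKT holds.

yes


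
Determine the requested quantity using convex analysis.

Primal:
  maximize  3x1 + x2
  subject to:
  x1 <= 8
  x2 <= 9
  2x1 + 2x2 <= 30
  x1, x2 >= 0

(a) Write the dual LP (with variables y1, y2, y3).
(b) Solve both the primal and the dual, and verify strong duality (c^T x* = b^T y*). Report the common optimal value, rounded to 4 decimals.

The standard primal-dual pair for 'max c^T x s.t. A x <= b, x >= 0' is:
  Dual:  min b^T y  s.t.  A^T y >= c,  y >= 0.

So the dual LP is:
  minimize  8y1 + 9y2 + 30y3
  subject to:
    y1 + 2y3 >= 3
    y2 + 2y3 >= 1
    y1, y2, y3 >= 0

Solving the primal: x* = (8, 7).
  primal value c^T x* = 31.
Solving the dual: y* = (2, 0, 0.5).
  dual value b^T y* = 31.
Strong duality: c^T x* = b^T y*. Confirmed.

31


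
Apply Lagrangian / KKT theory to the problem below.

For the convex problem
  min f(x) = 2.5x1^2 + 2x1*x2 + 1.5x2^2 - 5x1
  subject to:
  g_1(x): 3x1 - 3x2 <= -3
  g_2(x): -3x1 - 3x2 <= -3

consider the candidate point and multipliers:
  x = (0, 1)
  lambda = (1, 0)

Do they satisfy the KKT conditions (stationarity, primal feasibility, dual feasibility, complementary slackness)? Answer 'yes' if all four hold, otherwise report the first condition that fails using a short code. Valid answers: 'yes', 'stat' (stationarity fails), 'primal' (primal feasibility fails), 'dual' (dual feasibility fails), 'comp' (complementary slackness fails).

Gradient of f: grad f(x) = Q x + c = (-3, 3)
Constraint values g_i(x) = a_i^T x - b_i:
  g_1((0, 1)) = 0
  g_2((0, 1)) = 0
Stationarity residual: grad f(x) + sum_i lambda_i a_i = (0, 0)
  -> stationarity OK
Primal feasibility (all g_i <= 0): OK
Dual feasibility (all lambda_i >= 0): OK
Complementary slackness (lambda_i * g_i(x) = 0 for all i): OK

Verdict: yes, KKT holds.

yes


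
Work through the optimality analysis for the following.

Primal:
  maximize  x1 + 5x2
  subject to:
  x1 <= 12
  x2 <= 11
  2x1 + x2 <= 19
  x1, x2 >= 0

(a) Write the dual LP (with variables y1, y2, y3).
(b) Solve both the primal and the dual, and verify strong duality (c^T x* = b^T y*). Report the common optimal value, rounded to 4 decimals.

The standard primal-dual pair for 'max c^T x s.t. A x <= b, x >= 0' is:
  Dual:  min b^T y  s.t.  A^T y >= c,  y >= 0.

So the dual LP is:
  minimize  12y1 + 11y2 + 19y3
  subject to:
    y1 + 2y3 >= 1
    y2 + y3 >= 5
    y1, y2, y3 >= 0

Solving the primal: x* = (4, 11).
  primal value c^T x* = 59.
Solving the dual: y* = (0, 4.5, 0.5).
  dual value b^T y* = 59.
Strong duality: c^T x* = b^T y*. Confirmed.

59


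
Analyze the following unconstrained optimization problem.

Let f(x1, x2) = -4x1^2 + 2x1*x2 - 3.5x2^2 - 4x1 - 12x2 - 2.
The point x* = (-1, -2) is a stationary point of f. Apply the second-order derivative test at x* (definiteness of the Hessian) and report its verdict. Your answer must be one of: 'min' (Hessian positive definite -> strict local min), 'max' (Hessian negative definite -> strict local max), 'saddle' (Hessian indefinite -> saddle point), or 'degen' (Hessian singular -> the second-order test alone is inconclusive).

Compute the Hessian H = grad^2 f:
  H = [[-8, 2], [2, -7]]
Verify stationarity: grad f(x*) = H x* + g = (0, 0).
Eigenvalues of H: -9.5616, -5.4384.
Both eigenvalues < 0, so H is negative definite -> x* is a strict local max.

max


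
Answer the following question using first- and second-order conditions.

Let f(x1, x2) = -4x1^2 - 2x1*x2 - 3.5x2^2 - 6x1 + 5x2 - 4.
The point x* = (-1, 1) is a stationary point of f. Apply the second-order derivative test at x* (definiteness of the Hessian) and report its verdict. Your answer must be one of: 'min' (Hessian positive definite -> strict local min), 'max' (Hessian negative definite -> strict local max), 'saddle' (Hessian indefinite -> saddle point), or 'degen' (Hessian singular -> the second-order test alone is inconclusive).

Compute the Hessian H = grad^2 f:
  H = [[-8, -2], [-2, -7]]
Verify stationarity: grad f(x*) = H x* + g = (0, 0).
Eigenvalues of H: -9.5616, -5.4384.
Both eigenvalues < 0, so H is negative definite -> x* is a strict local max.

max


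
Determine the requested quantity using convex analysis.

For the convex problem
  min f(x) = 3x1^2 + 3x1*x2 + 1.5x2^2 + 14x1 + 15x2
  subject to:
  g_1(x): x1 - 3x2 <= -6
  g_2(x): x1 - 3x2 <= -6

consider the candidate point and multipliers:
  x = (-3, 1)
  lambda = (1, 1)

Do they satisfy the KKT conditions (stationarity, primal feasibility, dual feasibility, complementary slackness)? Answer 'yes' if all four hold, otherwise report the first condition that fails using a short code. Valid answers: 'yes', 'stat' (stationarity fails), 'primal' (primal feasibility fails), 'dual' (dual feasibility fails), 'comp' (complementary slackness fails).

Gradient of f: grad f(x) = Q x + c = (-1, 9)
Constraint values g_i(x) = a_i^T x - b_i:
  g_1((-3, 1)) = 0
  g_2((-3, 1)) = 0
Stationarity residual: grad f(x) + sum_i lambda_i a_i = (1, 3)
  -> stationarity FAILS
Primal feasibility (all g_i <= 0): OK
Dual feasibility (all lambda_i >= 0): OK
Complementary slackness (lambda_i * g_i(x) = 0 for all i): OK

Verdict: the first failing condition is stationarity -> stat.

stat


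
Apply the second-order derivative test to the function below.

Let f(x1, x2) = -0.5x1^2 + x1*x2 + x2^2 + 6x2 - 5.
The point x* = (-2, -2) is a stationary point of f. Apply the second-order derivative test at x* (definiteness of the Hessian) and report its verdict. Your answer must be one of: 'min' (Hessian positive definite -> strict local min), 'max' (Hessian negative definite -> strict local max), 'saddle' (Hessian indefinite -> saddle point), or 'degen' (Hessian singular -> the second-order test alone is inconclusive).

Compute the Hessian H = grad^2 f:
  H = [[-1, 1], [1, 2]]
Verify stationarity: grad f(x*) = H x* + g = (0, 0).
Eigenvalues of H: -1.3028, 2.3028.
Eigenvalues have mixed signs, so H is indefinite -> x* is a saddle point.

saddle


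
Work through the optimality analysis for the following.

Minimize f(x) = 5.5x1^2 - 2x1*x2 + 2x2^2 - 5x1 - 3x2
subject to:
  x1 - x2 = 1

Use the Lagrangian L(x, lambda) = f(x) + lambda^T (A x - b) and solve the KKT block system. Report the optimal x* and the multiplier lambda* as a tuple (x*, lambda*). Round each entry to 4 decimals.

Form the Lagrangian:
  L(x, lambda) = (1/2) x^T Q x + c^T x + lambda^T (A x - b)
Stationarity (grad_x L = 0): Q x + c + A^T lambda = 0.
Primal feasibility: A x = b.

This gives the KKT block system:
  [ Q   A^T ] [ x     ]   [-c ]
  [ A    0  ] [ lambda ] = [ b ]

Solving the linear system:
  x*      = (0.9091, -0.0909)
  lambda* = (-5.1818)
  f(x*)   = 0.4545

x* = (0.9091, -0.0909), lambda* = (-5.1818)


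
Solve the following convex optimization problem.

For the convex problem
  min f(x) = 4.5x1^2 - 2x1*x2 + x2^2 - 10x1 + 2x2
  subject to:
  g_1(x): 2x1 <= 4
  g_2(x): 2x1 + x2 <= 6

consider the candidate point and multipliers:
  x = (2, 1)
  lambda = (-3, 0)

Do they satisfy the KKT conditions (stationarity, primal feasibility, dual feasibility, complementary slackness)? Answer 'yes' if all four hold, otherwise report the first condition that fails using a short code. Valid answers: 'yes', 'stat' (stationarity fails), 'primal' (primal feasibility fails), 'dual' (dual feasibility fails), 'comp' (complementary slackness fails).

Gradient of f: grad f(x) = Q x + c = (6, 0)
Constraint values g_i(x) = a_i^T x - b_i:
  g_1((2, 1)) = 0
  g_2((2, 1)) = -1
Stationarity residual: grad f(x) + sum_i lambda_i a_i = (0, 0)
  -> stationarity OK
Primal feasibility (all g_i <= 0): OK
Dual feasibility (all lambda_i >= 0): FAILS
Complementary slackness (lambda_i * g_i(x) = 0 for all i): OK

Verdict: the first failing condition is dual_feasibility -> dual.

dual


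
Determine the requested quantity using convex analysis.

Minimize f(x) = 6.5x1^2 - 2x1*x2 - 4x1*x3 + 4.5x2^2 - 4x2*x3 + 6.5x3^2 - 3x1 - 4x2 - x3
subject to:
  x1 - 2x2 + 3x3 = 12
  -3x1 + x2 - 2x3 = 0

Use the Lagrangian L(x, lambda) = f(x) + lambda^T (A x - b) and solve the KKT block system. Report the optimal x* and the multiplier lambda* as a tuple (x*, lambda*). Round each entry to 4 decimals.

Form the Lagrangian:
  L(x, lambda) = (1/2) x^T Q x + c^T x + lambda^T (A x - b)
Stationarity (grad_x L = 0): Q x + c + A^T lambda = 0.
Primal feasibility: A x = b.

This gives the KKT block system:
  [ Q   A^T ] [ x     ]   [-c ]
  [ A    0  ] [ lambda ] = [ b ]

Solving the linear system:
  x*      = (-2.8254, -4.2222, 2.127)
  lambda* = (-34.873, -24.8889)
  f(x*)   = 220.8571

x* = (-2.8254, -4.2222, 2.127), lambda* = (-34.873, -24.8889)


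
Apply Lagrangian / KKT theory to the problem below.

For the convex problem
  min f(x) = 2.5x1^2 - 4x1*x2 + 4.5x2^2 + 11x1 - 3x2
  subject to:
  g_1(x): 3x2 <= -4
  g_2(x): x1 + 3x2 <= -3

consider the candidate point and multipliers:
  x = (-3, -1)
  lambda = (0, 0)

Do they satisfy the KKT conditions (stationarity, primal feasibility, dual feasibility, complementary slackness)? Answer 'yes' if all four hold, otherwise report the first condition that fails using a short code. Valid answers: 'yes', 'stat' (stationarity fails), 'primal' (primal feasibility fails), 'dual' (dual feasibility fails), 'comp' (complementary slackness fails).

Gradient of f: grad f(x) = Q x + c = (0, 0)
Constraint values g_i(x) = a_i^T x - b_i:
  g_1((-3, -1)) = 1
  g_2((-3, -1)) = -3
Stationarity residual: grad f(x) + sum_i lambda_i a_i = (0, 0)
  -> stationarity OK
Primal feasibility (all g_i <= 0): FAILS
Dual feasibility (all lambda_i >= 0): OK
Complementary slackness (lambda_i * g_i(x) = 0 for all i): OK

Verdict: the first failing condition is primal_feasibility -> primal.

primal


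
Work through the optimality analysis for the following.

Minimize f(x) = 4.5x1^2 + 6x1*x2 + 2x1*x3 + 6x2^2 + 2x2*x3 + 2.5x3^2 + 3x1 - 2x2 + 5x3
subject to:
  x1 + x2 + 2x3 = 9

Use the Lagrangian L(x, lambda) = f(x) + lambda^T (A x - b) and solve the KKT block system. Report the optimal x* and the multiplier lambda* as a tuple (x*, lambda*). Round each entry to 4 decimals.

Form the Lagrangian:
  L(x, lambda) = (1/2) x^T Q x + c^T x + lambda^T (A x - b)
Stationarity (grad_x L = 0): Q x + c + A^T lambda = 0.
Primal feasibility: A x = b.

This gives the KKT block system:
  [ Q   A^T ] [ x     ]   [-c ]
  [ A    0  ] [ lambda ] = [ b ]

Solving the linear system:
  x*      = (-0.2414, 0.7126, 4.2644)
  lambda* = (-13.6322)
  f(x*)   = 70.931

x* = (-0.2414, 0.7126, 4.2644), lambda* = (-13.6322)


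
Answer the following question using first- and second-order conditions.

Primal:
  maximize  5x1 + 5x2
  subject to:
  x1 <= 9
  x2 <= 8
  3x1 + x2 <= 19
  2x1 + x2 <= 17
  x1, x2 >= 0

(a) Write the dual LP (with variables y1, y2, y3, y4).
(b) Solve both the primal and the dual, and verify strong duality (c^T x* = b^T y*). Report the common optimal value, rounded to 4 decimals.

The standard primal-dual pair for 'max c^T x s.t. A x <= b, x >= 0' is:
  Dual:  min b^T y  s.t.  A^T y >= c,  y >= 0.

So the dual LP is:
  minimize  9y1 + 8y2 + 19y3 + 17y4
  subject to:
    y1 + 3y3 + 2y4 >= 5
    y2 + y3 + y4 >= 5
    y1, y2, y3, y4 >= 0

Solving the primal: x* = (3.6667, 8).
  primal value c^T x* = 58.3333.
Solving the dual: y* = (0, 3.3333, 1.6667, 0).
  dual value b^T y* = 58.3333.
Strong duality: c^T x* = b^T y*. Confirmed.

58.3333


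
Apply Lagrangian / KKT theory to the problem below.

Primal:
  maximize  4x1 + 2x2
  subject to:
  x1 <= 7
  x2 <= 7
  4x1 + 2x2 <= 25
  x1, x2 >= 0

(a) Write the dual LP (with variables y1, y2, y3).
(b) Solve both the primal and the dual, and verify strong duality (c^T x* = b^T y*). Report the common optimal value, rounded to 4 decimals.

The standard primal-dual pair for 'max c^T x s.t. A x <= b, x >= 0' is:
  Dual:  min b^T y  s.t.  A^T y >= c,  y >= 0.

So the dual LP is:
  minimize  7y1 + 7y2 + 25y3
  subject to:
    y1 + 4y3 >= 4
    y2 + 2y3 >= 2
    y1, y2, y3 >= 0

Solving the primal: x* = (6.25, 0).
  primal value c^T x* = 25.
Solving the dual: y* = (0, 0, 1).
  dual value b^T y* = 25.
Strong duality: c^T x* = b^T y*. Confirmed.

25


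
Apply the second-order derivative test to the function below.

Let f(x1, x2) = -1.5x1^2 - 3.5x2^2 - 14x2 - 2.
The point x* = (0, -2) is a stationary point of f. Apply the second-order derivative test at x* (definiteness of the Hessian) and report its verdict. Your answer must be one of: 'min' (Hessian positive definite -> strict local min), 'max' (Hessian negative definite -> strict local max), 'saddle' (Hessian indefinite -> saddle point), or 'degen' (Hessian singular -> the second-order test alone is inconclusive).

Compute the Hessian H = grad^2 f:
  H = [[-3, 0], [0, -7]]
Verify stationarity: grad f(x*) = H x* + g = (0, 0).
Eigenvalues of H: -7, -3.
Both eigenvalues < 0, so H is negative definite -> x* is a strict local max.

max


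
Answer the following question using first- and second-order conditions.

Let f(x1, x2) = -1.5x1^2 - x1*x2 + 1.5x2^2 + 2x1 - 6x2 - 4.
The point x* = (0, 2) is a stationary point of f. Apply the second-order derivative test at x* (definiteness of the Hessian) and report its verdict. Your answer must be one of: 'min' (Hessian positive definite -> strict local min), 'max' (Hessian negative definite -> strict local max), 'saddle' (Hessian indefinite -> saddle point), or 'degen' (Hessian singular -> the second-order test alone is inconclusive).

Compute the Hessian H = grad^2 f:
  H = [[-3, -1], [-1, 3]]
Verify stationarity: grad f(x*) = H x* + g = (0, 0).
Eigenvalues of H: -3.1623, 3.1623.
Eigenvalues have mixed signs, so H is indefinite -> x* is a saddle point.

saddle


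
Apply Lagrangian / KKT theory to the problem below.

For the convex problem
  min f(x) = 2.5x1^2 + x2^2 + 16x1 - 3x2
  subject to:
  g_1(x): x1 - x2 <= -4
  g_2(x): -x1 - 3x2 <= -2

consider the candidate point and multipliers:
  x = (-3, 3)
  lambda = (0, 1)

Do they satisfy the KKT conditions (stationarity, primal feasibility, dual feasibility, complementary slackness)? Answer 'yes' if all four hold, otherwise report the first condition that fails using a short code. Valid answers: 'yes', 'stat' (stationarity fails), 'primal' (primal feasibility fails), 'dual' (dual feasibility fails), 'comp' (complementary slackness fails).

Gradient of f: grad f(x) = Q x + c = (1, 3)
Constraint values g_i(x) = a_i^T x - b_i:
  g_1((-3, 3)) = -2
  g_2((-3, 3)) = -4
Stationarity residual: grad f(x) + sum_i lambda_i a_i = (0, 0)
  -> stationarity OK
Primal feasibility (all g_i <= 0): OK
Dual feasibility (all lambda_i >= 0): OK
Complementary slackness (lambda_i * g_i(x) = 0 for all i): FAILS

Verdict: the first failing condition is complementary_slackness -> comp.

comp


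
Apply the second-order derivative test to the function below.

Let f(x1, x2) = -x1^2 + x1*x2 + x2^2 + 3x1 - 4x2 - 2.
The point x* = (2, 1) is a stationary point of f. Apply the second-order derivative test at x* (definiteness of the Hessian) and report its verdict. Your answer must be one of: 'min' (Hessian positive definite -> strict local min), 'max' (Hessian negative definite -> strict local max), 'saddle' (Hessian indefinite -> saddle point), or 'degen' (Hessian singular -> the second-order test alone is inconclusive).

Compute the Hessian H = grad^2 f:
  H = [[-2, 1], [1, 2]]
Verify stationarity: grad f(x*) = H x* + g = (0, 0).
Eigenvalues of H: -2.2361, 2.2361.
Eigenvalues have mixed signs, so H is indefinite -> x* is a saddle point.

saddle


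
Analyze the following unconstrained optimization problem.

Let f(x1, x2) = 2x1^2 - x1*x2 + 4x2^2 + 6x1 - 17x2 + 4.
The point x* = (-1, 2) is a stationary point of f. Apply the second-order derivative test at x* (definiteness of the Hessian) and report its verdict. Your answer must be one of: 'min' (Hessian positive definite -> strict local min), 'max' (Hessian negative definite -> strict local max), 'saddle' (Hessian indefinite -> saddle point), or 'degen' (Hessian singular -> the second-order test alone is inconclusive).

Compute the Hessian H = grad^2 f:
  H = [[4, -1], [-1, 8]]
Verify stationarity: grad f(x*) = H x* + g = (0, 0).
Eigenvalues of H: 3.7639, 8.2361.
Both eigenvalues > 0, so H is positive definite -> x* is a strict local min.

min


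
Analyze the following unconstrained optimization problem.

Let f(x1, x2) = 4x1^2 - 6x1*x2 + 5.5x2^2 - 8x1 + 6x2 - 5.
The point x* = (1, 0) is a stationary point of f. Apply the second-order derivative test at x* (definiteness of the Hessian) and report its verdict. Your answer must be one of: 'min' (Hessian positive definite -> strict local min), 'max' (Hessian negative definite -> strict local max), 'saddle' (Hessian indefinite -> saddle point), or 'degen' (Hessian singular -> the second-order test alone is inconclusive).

Compute the Hessian H = grad^2 f:
  H = [[8, -6], [-6, 11]]
Verify stationarity: grad f(x*) = H x* + g = (0, 0).
Eigenvalues of H: 3.3153, 15.6847.
Both eigenvalues > 0, so H is positive definite -> x* is a strict local min.

min
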